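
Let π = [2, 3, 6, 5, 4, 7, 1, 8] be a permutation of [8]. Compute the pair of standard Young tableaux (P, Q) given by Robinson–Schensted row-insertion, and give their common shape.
P = [1, 3, 4, 7, 8] / [2] / [5] / [6];  Q = [1, 2, 3, 6, 8] / [4] / [5] / [7];  common shape = (5, 1, 1, 1)

Row-insert the values π_1, π_2, … into P one at a time, bumping the leftmost entry strictly greater than the inserted value down to the next row. The recording tableau Q records, in position (i, j), the step at which that cell was added to P.
  Insert 2 (step 1): P = [2];  Q = [1]
  Insert 3 (step 2): P = [2, 3];  Q = [1, 2]
  Insert 6 (step 3): P = [2, 3, 6];  Q = [1, 2, 3]
  Insert 5 (step 4): P = [2, 3, 5] / [6];  Q = [1, 2, 3] / [4]
  Insert 4 (step 5): P = [2, 3, 4] / [5] / [6];  Q = [1, 2, 3] / [4] / [5]
  Insert 7 (step 6): P = [2, 3, 4, 7] / [5] / [6];  Q = [1, 2, 3, 6] / [4] / [5]
  Insert 1 (step 7): P = [1, 3, 4, 7] / [2] / [5] / [6];  Q = [1, 2, 3, 6] / [4] / [5] / [7]
  Insert 8 (step 8): P = [1, 3, 4, 7, 8] / [2] / [5] / [6];  Q = [1, 2, 3, 6, 8] / [4] / [5] / [7]
Final shape: (5, 1, 1, 1).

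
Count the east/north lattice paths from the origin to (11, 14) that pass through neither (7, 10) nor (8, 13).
Number of paths = 2593248

Inclusion–exclusion. Total paths: C(25, 11) = 4457400. Through P₁: C(17, 7)·C(8, 4) = 1361360. Through P₂: C(21, 8)·C(4, 3) = 813960. Since P₁ is strictly southwest of P₂, a monotone path through both must visit P₁ then P₂; paths through both = C(17, 7)·C(4, 1)·C(4, 3) = 311168. Avoid both = 4457400 − 1361360 − 813960 + 311168 = 2593248.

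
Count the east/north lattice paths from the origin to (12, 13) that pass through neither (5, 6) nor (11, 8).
Number of paths = 3238840

Inclusion–exclusion. Total paths: C(25, 12) = 5200300. Through P₁: C(11, 5)·C(14, 7) = 1585584. Through P₂: C(19, 11)·C(6, 1) = 453492. Since P₁ is strictly southwest of P₂, a monotone path through both must visit P₁ then P₂; paths through both = C(11, 5)·C(8, 6)·C(6, 1) = 77616. Avoid both = 5200300 − 1585584 − 453492 + 77616 = 3238840.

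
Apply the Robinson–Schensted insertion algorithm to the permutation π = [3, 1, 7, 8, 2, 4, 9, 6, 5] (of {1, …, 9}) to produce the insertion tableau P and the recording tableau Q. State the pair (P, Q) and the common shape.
P = [1, 2, 4, 5] / [3, 6, 8, 9] / [7];  Q = [1, 3, 4, 7] / [2, 5, 6, 8] / [9];  common shape = (4, 4, 1)

Row-insert the values π_1, π_2, … into P one at a time, bumping the leftmost entry strictly greater than the inserted value down to the next row. The recording tableau Q records, in position (i, j), the step at which that cell was added to P.
  Insert 3 (step 1): P = [3];  Q = [1]
  Insert 1 (step 2): P = [1] / [3];  Q = [1] / [2]
  Insert 7 (step 3): P = [1, 7] / [3];  Q = [1, 3] / [2]
  Insert 8 (step 4): P = [1, 7, 8] / [3];  Q = [1, 3, 4] / [2]
  Insert 2 (step 5): P = [1, 2, 8] / [3, 7];  Q = [1, 3, 4] / [2, 5]
  Insert 4 (step 6): P = [1, 2, 4] / [3, 7, 8];  Q = [1, 3, 4] / [2, 5, 6]
  Insert 9 (step 7): P = [1, 2, 4, 9] / [3, 7, 8];  Q = [1, 3, 4, 7] / [2, 5, 6]
  Insert 6 (step 8): P = [1, 2, 4, 6] / [3, 7, 8, 9];  Q = [1, 3, 4, 7] / [2, 5, 6, 8]
  Insert 5 (step 9): P = [1, 2, 4, 5] / [3, 6, 8, 9] / [7];  Q = [1, 3, 4, 7] / [2, 5, 6, 8] / [9]
Final shape: (4, 4, 1).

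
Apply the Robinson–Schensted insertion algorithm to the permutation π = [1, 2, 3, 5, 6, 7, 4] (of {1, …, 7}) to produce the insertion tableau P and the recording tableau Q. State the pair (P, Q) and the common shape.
P = [1, 2, 3, 4, 6, 7] / [5];  Q = [1, 2, 3, 4, 5, 6] / [7];  common shape = (6, 1)

Row-insert the values π_1, π_2, … into P one at a time, bumping the leftmost entry strictly greater than the inserted value down to the next row. The recording tableau Q records, in position (i, j), the step at which that cell was added to P.
  Insert 1 (step 1): P = [1];  Q = [1]
  Insert 2 (step 2): P = [1, 2];  Q = [1, 2]
  Insert 3 (step 3): P = [1, 2, 3];  Q = [1, 2, 3]
  Insert 5 (step 4): P = [1, 2, 3, 5];  Q = [1, 2, 3, 4]
  Insert 6 (step 5): P = [1, 2, 3, 5, 6];  Q = [1, 2, 3, 4, 5]
  Insert 7 (step 6): P = [1, 2, 3, 5, 6, 7];  Q = [1, 2, 3, 4, 5, 6]
  Insert 4 (step 7): P = [1, 2, 3, 4, 6, 7] / [5];  Q = [1, 2, 3, 4, 5, 6] / [7]
Final shape: (6, 1).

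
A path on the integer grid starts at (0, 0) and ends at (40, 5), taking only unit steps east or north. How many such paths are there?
Number of paths = 1221759

A monotone lattice path from (0, 0) to (40, 5) consists of 40 east steps and 5 north steps in some order, so it is determined by which 40 of the 45 steps are east. The count is C(45, 40) = 1221759.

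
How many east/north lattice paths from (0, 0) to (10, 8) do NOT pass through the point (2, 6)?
Number of paths = 42498

Total paths from (0, 0) to (10, 8): C(18, 10) = 43758. Paths through (2, 6): (paths (0, 0) → (2, 6)) × (paths (2, 6) → (10, 8)) = C(8, 2) · C(10, 8) = 28 · 45 = 1260. Avoidance count = 43758 − 1260 = 42498.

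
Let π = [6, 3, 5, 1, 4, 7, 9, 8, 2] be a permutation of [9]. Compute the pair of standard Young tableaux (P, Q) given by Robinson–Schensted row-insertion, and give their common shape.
P = [1, 2, 7, 8] / [3, 4, 9] / [5] / [6];  Q = [1, 3, 6, 7] / [2, 5, 8] / [4] / [9];  common shape = (4, 3, 1, 1)

Row-insert the values π_1, π_2, … into P one at a time, bumping the leftmost entry strictly greater than the inserted value down to the next row. The recording tableau Q records, in position (i, j), the step at which that cell was added to P.
  Insert 6 (step 1): P = [6];  Q = [1]
  Insert 3 (step 2): P = [3] / [6];  Q = [1] / [2]
  Insert 5 (step 3): P = [3, 5] / [6];  Q = [1, 3] / [2]
  Insert 1 (step 4): P = [1, 5] / [3] / [6];  Q = [1, 3] / [2] / [4]
  Insert 4 (step 5): P = [1, 4] / [3, 5] / [6];  Q = [1, 3] / [2, 5] / [4]
  Insert 7 (step 6): P = [1, 4, 7] / [3, 5] / [6];  Q = [1, 3, 6] / [2, 5] / [4]
  Insert 9 (step 7): P = [1, 4, 7, 9] / [3, 5] / [6];  Q = [1, 3, 6, 7] / [2, 5] / [4]
  Insert 8 (step 8): P = [1, 4, 7, 8] / [3, 5, 9] / [6];  Q = [1, 3, 6, 7] / [2, 5, 8] / [4]
  Insert 2 (step 9): P = [1, 2, 7, 8] / [3, 4, 9] / [5] / [6];  Q = [1, 3, 6, 7] / [2, 5, 8] / [4] / [9]
Final shape: (4, 3, 1, 1).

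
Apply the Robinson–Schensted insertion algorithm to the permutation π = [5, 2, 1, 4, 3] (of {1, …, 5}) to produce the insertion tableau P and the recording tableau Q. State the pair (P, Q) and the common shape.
P = [1, 3] / [2, 4] / [5];  Q = [1, 4] / [2, 5] / [3];  common shape = (2, 2, 1)

Row-insert the values π_1, π_2, … into P one at a time, bumping the leftmost entry strictly greater than the inserted value down to the next row. The recording tableau Q records, in position (i, j), the step at which that cell was added to P.
  Insert 5 (step 1): P = [5];  Q = [1]
  Insert 2 (step 2): P = [2] / [5];  Q = [1] / [2]
  Insert 1 (step 3): P = [1] / [2] / [5];  Q = [1] / [2] / [3]
  Insert 4 (step 4): P = [1, 4] / [2] / [5];  Q = [1, 4] / [2] / [3]
  Insert 3 (step 5): P = [1, 3] / [2, 4] / [5];  Q = [1, 4] / [2, 5] / [3]
Final shape: (2, 2, 1).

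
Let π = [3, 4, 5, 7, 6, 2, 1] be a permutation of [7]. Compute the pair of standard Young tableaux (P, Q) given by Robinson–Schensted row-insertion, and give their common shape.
P = [1, 4, 5, 6] / [2] / [3] / [7];  Q = [1, 2, 3, 4] / [5] / [6] / [7];  common shape = (4, 1, 1, 1)

Row-insert the values π_1, π_2, … into P one at a time, bumping the leftmost entry strictly greater than the inserted value down to the next row. The recording tableau Q records, in position (i, j), the step at which that cell was added to P.
  Insert 3 (step 1): P = [3];  Q = [1]
  Insert 4 (step 2): P = [3, 4];  Q = [1, 2]
  Insert 5 (step 3): P = [3, 4, 5];  Q = [1, 2, 3]
  Insert 7 (step 4): P = [3, 4, 5, 7];  Q = [1, 2, 3, 4]
  Insert 6 (step 5): P = [3, 4, 5, 6] / [7];  Q = [1, 2, 3, 4] / [5]
  Insert 2 (step 6): P = [2, 4, 5, 6] / [3] / [7];  Q = [1, 2, 3, 4] / [5] / [6]
  Insert 1 (step 7): P = [1, 4, 5, 6] / [2] / [3] / [7];  Q = [1, 2, 3, 4] / [5] / [6] / [7]
Final shape: (4, 1, 1, 1).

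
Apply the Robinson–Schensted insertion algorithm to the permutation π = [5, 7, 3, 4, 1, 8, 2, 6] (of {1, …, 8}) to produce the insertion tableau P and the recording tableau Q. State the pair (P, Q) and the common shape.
P = [1, 2, 6] / [3, 4, 8] / [5, 7];  Q = [1, 2, 6] / [3, 4, 8] / [5, 7];  common shape = (3, 3, 2)

Row-insert the values π_1, π_2, … into P one at a time, bumping the leftmost entry strictly greater than the inserted value down to the next row. The recording tableau Q records, in position (i, j), the step at which that cell was added to P.
  Insert 5 (step 1): P = [5];  Q = [1]
  Insert 7 (step 2): P = [5, 7];  Q = [1, 2]
  Insert 3 (step 3): P = [3, 7] / [5];  Q = [1, 2] / [3]
  Insert 4 (step 4): P = [3, 4] / [5, 7];  Q = [1, 2] / [3, 4]
  Insert 1 (step 5): P = [1, 4] / [3, 7] / [5];  Q = [1, 2] / [3, 4] / [5]
  Insert 8 (step 6): P = [1, 4, 8] / [3, 7] / [5];  Q = [1, 2, 6] / [3, 4] / [5]
  Insert 2 (step 7): P = [1, 2, 8] / [3, 4] / [5, 7];  Q = [1, 2, 6] / [3, 4] / [5, 7]
  Insert 6 (step 8): P = [1, 2, 6] / [3, 4, 8] / [5, 7];  Q = [1, 2, 6] / [3, 4, 8] / [5, 7]
Final shape: (3, 3, 2).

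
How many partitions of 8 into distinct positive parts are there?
q(8) = 6

List partitions of 8 into distinct parts: 8, 7+1, 6+2, 5+3, 5+2+1, 4+3+1. There are q(8) = 6. (Euler: this equals the number of odd-part partitions of 8.)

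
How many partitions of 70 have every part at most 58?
p(70, parts ≤ 58) = 4087773

Use the recurrence p(n, m) = p(n, m−1) + p(n−m, m): either the largest part is < m (count p(n, m−1)) or the largest part is exactly m (remove one copy of m, count p(n−m, m)). With p(0, ·) = 1 this gives p(70, parts ≤ 58) = 4087773. (By conjugating Young diagrams, this also counts partitions of 70 into at most 58 parts.)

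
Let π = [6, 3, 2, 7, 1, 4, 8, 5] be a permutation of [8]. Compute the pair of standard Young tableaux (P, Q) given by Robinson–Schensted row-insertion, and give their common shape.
P = [1, 4, 5] / [2, 7, 8] / [3] / [6];  Q = [1, 4, 7] / [2, 6, 8] / [3] / [5];  common shape = (3, 3, 1, 1)

Row-insert the values π_1, π_2, … into P one at a time, bumping the leftmost entry strictly greater than the inserted value down to the next row. The recording tableau Q records, in position (i, j), the step at which that cell was added to P.
  Insert 6 (step 1): P = [6];  Q = [1]
  Insert 3 (step 2): P = [3] / [6];  Q = [1] / [2]
  Insert 2 (step 3): P = [2] / [3] / [6];  Q = [1] / [2] / [3]
  Insert 7 (step 4): P = [2, 7] / [3] / [6];  Q = [1, 4] / [2] / [3]
  Insert 1 (step 5): P = [1, 7] / [2] / [3] / [6];  Q = [1, 4] / [2] / [3] / [5]
  Insert 4 (step 6): P = [1, 4] / [2, 7] / [3] / [6];  Q = [1, 4] / [2, 6] / [3] / [5]
  Insert 8 (step 7): P = [1, 4, 8] / [2, 7] / [3] / [6];  Q = [1, 4, 7] / [2, 6] / [3] / [5]
  Insert 5 (step 8): P = [1, 4, 5] / [2, 7, 8] / [3] / [6];  Q = [1, 4, 7] / [2, 6, 8] / [3] / [5]
Final shape: (3, 3, 1, 1).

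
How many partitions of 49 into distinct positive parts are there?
q(49) = 3264

A partition into distinct parts is a strictly decreasing sequence summing to n. The recurrence d(n, m) = d(n, m−1) + d(n−m, m−1) (use part m at most once) with q(n) = d(n, n) gives q(49) = 3264. (Euler's theorem: # distinct-part partitions = # odd-part partitions.)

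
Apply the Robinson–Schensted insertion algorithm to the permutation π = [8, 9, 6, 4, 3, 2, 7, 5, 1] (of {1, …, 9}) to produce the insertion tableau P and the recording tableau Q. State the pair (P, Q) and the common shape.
P = [1, 5] / [2, 7] / [3, 9] / [4] / [6] / [8];  Q = [1, 2] / [3, 7] / [4, 8] / [5] / [6] / [9];  common shape = (2, 2, 2, 1, 1, 1)

Row-insert the values π_1, π_2, … into P one at a time, bumping the leftmost entry strictly greater than the inserted value down to the next row. The recording tableau Q records, in position (i, j), the step at which that cell was added to P.
  Insert 8 (step 1): P = [8];  Q = [1]
  Insert 9 (step 2): P = [8, 9];  Q = [1, 2]
  Insert 6 (step 3): P = [6, 9] / [8];  Q = [1, 2] / [3]
  Insert 4 (step 4): P = [4, 9] / [6] / [8];  Q = [1, 2] / [3] / [4]
  Insert 3 (step 5): P = [3, 9] / [4] / [6] / [8];  Q = [1, 2] / [3] / [4] / [5]
  Insert 2 (step 6): P = [2, 9] / [3] / [4] / [6] / [8];  Q = [1, 2] / [3] / [4] / [5] / [6]
  Insert 7 (step 7): P = [2, 7] / [3, 9] / [4] / [6] / [8];  Q = [1, 2] / [3, 7] / [4] / [5] / [6]
  Insert 5 (step 8): P = [2, 5] / [3, 7] / [4, 9] / [6] / [8];  Q = [1, 2] / [3, 7] / [4, 8] / [5] / [6]
  Insert 1 (step 9): P = [1, 5] / [2, 7] / [3, 9] / [4] / [6] / [8];  Q = [1, 2] / [3, 7] / [4, 8] / [5] / [6] / [9]
Final shape: (2, 2, 2, 1, 1, 1).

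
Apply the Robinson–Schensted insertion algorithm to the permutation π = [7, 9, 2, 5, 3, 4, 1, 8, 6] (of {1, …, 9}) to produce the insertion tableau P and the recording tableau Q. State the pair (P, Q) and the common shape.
P = [1, 3, 4, 6] / [2, 8] / [5, 9] / [7];  Q = [1, 2, 6, 8] / [3, 4] / [5, 9] / [7];  common shape = (4, 2, 2, 1)

Row-insert the values π_1, π_2, … into P one at a time, bumping the leftmost entry strictly greater than the inserted value down to the next row. The recording tableau Q records, in position (i, j), the step at which that cell was added to P.
  Insert 7 (step 1): P = [7];  Q = [1]
  Insert 9 (step 2): P = [7, 9];  Q = [1, 2]
  Insert 2 (step 3): P = [2, 9] / [7];  Q = [1, 2] / [3]
  Insert 5 (step 4): P = [2, 5] / [7, 9];  Q = [1, 2] / [3, 4]
  Insert 3 (step 5): P = [2, 3] / [5, 9] / [7];  Q = [1, 2] / [3, 4] / [5]
  Insert 4 (step 6): P = [2, 3, 4] / [5, 9] / [7];  Q = [1, 2, 6] / [3, 4] / [5]
  Insert 1 (step 7): P = [1, 3, 4] / [2, 9] / [5] / [7];  Q = [1, 2, 6] / [3, 4] / [5] / [7]
  Insert 8 (step 8): P = [1, 3, 4, 8] / [2, 9] / [5] / [7];  Q = [1, 2, 6, 8] / [3, 4] / [5] / [7]
  Insert 6 (step 9): P = [1, 3, 4, 6] / [2, 8] / [5, 9] / [7];  Q = [1, 2, 6, 8] / [3, 4] / [5, 9] / [7]
Final shape: (4, 2, 2, 1).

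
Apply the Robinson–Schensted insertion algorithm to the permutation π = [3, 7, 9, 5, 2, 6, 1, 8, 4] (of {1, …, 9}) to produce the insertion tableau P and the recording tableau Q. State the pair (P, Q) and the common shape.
P = [1, 4, 6, 8] / [2, 5] / [3, 9] / [7];  Q = [1, 2, 3, 8] / [4, 6] / [5, 9] / [7];  common shape = (4, 2, 2, 1)

Row-insert the values π_1, π_2, … into P one at a time, bumping the leftmost entry strictly greater than the inserted value down to the next row. The recording tableau Q records, in position (i, j), the step at which that cell was added to P.
  Insert 3 (step 1): P = [3];  Q = [1]
  Insert 7 (step 2): P = [3, 7];  Q = [1, 2]
  Insert 9 (step 3): P = [3, 7, 9];  Q = [1, 2, 3]
  Insert 5 (step 4): P = [3, 5, 9] / [7];  Q = [1, 2, 3] / [4]
  Insert 2 (step 5): P = [2, 5, 9] / [3] / [7];  Q = [1, 2, 3] / [4] / [5]
  Insert 6 (step 6): P = [2, 5, 6] / [3, 9] / [7];  Q = [1, 2, 3] / [4, 6] / [5]
  Insert 1 (step 7): P = [1, 5, 6] / [2, 9] / [3] / [7];  Q = [1, 2, 3] / [4, 6] / [5] / [7]
  Insert 8 (step 8): P = [1, 5, 6, 8] / [2, 9] / [3] / [7];  Q = [1, 2, 3, 8] / [4, 6] / [5] / [7]
  Insert 4 (step 9): P = [1, 4, 6, 8] / [2, 5] / [3, 9] / [7];  Q = [1, 2, 3, 8] / [4, 6] / [5, 9] / [7]
Final shape: (4, 2, 2, 1).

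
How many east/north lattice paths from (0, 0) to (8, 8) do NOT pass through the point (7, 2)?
Number of paths = 12618

Total paths from (0, 0) to (8, 8): C(16, 8) = 12870. Paths through (7, 2): (paths (0, 0) → (7, 2)) × (paths (7, 2) → (8, 8)) = C(9, 7) · C(7, 1) = 36 · 7 = 252. Avoidance count = 12870 − 252 = 12618.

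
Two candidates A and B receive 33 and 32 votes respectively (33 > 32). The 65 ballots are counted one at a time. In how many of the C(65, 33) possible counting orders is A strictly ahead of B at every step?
Strict-lead orderings = 55534064877048198

Total orderings of the 65 votes with 33 for A: C(65, 33) = 3609714217008132870. By the Bertrand ballot formula (Cycle Lemma / reflection principle), the number of orderings in which A is strictly ahead of B throughout is (p − q)/(p + q) · C(p + q, p) = (33 − 32)/(33 + 32) · 3609714217008132870 = 55534064877048198.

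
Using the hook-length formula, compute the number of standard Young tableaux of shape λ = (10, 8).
# SYT of shape (10, 8) = 11934

Hook-length formula: f^λ = n! / Π hook(c), product over all cells c of the Young diagram. For λ = (10, 8), n = 18 boxes. Hook lengths by row (left-to-right, top-to-bottom): [11, 10, 9, 8, 7, 6, 5, 4, 2, 1]; [8, 7, 6, 5, 4, 3, 2, 1]. Product of hooks = 536481792000. So f^λ = 18! / 536481792000 = 6402373705728000 / 536481792000 = 11934.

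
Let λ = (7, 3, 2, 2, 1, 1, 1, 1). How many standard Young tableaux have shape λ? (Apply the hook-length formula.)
# SYT of shape (7, 3, 2, 2, 1, 1, 1, 1) = 4862000

Hook-length formula: f^λ = n! / Π hook(c), product over all cells c of the Young diagram. For λ = (7, 3, 2, 2, 1, 1, 1, 1), n = 18 boxes. Hook lengths by row (left-to-right, top-to-bottom): [14, 9, 6, 4, 3, 2, 1]; [9, 4, 1]; [7, 2]; [6, 1]; [4]; [3]; [2]; [1]. Product of hooks = 1316818944. So f^λ = 18! / 1316818944 = 6402373705728000 / 1316818944 = 4862000.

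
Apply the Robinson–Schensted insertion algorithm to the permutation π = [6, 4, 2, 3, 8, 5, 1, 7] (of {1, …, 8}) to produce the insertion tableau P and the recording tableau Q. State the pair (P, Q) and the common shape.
P = [1, 3, 5, 7] / [2, 8] / [4] / [6];  Q = [1, 4, 5, 8] / [2, 6] / [3] / [7];  common shape = (4, 2, 1, 1)

Row-insert the values π_1, π_2, … into P one at a time, bumping the leftmost entry strictly greater than the inserted value down to the next row. The recording tableau Q records, in position (i, j), the step at which that cell was added to P.
  Insert 6 (step 1): P = [6];  Q = [1]
  Insert 4 (step 2): P = [4] / [6];  Q = [1] / [2]
  Insert 2 (step 3): P = [2] / [4] / [6];  Q = [1] / [2] / [3]
  Insert 3 (step 4): P = [2, 3] / [4] / [6];  Q = [1, 4] / [2] / [3]
  Insert 8 (step 5): P = [2, 3, 8] / [4] / [6];  Q = [1, 4, 5] / [2] / [3]
  Insert 5 (step 6): P = [2, 3, 5] / [4, 8] / [6];  Q = [1, 4, 5] / [2, 6] / [3]
  Insert 1 (step 7): P = [1, 3, 5] / [2, 8] / [4] / [6];  Q = [1, 4, 5] / [2, 6] / [3] / [7]
  Insert 7 (step 8): P = [1, 3, 5, 7] / [2, 8] / [4] / [6];  Q = [1, 4, 5, 8] / [2, 6] / [3] / [7]
Final shape: (4, 2, 1, 1).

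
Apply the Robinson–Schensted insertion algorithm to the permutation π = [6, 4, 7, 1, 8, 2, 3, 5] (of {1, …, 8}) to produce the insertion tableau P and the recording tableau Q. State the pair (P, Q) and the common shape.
P = [1, 2, 3, 5] / [4, 7, 8] / [6];  Q = [1, 3, 5, 8] / [2, 6, 7] / [4];  common shape = (4, 3, 1)

Row-insert the values π_1, π_2, … into P one at a time, bumping the leftmost entry strictly greater than the inserted value down to the next row. The recording tableau Q records, in position (i, j), the step at which that cell was added to P.
  Insert 6 (step 1): P = [6];  Q = [1]
  Insert 4 (step 2): P = [4] / [6];  Q = [1] / [2]
  Insert 7 (step 3): P = [4, 7] / [6];  Q = [1, 3] / [2]
  Insert 1 (step 4): P = [1, 7] / [4] / [6];  Q = [1, 3] / [2] / [4]
  Insert 8 (step 5): P = [1, 7, 8] / [4] / [6];  Q = [1, 3, 5] / [2] / [4]
  Insert 2 (step 6): P = [1, 2, 8] / [4, 7] / [6];  Q = [1, 3, 5] / [2, 6] / [4]
  Insert 3 (step 7): P = [1, 2, 3] / [4, 7, 8] / [6];  Q = [1, 3, 5] / [2, 6, 7] / [4]
  Insert 5 (step 8): P = [1, 2, 3, 5] / [4, 7, 8] / [6];  Q = [1, 3, 5, 8] / [2, 6, 7] / [4]
Final shape: (4, 3, 1).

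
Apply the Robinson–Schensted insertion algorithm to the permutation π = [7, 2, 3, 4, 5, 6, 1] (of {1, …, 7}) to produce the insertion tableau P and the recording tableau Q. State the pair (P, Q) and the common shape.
P = [1, 3, 4, 5, 6] / [2] / [7];  Q = [1, 3, 4, 5, 6] / [2] / [7];  common shape = (5, 1, 1)

Row-insert the values π_1, π_2, … into P one at a time, bumping the leftmost entry strictly greater than the inserted value down to the next row. The recording tableau Q records, in position (i, j), the step at which that cell was added to P.
  Insert 7 (step 1): P = [7];  Q = [1]
  Insert 2 (step 2): P = [2] / [7];  Q = [1] / [2]
  Insert 3 (step 3): P = [2, 3] / [7];  Q = [1, 3] / [2]
  Insert 4 (step 4): P = [2, 3, 4] / [7];  Q = [1, 3, 4] / [2]
  Insert 5 (step 5): P = [2, 3, 4, 5] / [7];  Q = [1, 3, 4, 5] / [2]
  Insert 6 (step 6): P = [2, 3, 4, 5, 6] / [7];  Q = [1, 3, 4, 5, 6] / [2]
  Insert 1 (step 7): P = [1, 3, 4, 5, 6] / [2] / [7];  Q = [1, 3, 4, 5, 6] / [2] / [7]
Final shape: (5, 1, 1).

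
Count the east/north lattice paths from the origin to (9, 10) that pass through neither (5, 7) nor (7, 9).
Number of paths = 44594

Inclusion–exclusion. Total paths: C(19, 9) = 92378. Through P₁: C(12, 5)·C(7, 4) = 27720. Through P₂: C(16, 7)·C(3, 2) = 34320. Since P₁ is strictly southwest of P₂, a monotone path through both must visit P₁ then P₂; paths through both = C(12, 5)·C(4, 2)·C(3, 2) = 14256. Avoid both = 92378 − 27720 − 34320 + 14256 = 44594.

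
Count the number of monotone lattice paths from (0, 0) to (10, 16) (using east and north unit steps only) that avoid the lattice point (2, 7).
Number of paths = 4436575

Total paths from (0, 0) to (10, 16): C(26, 10) = 5311735. Paths through (2, 7): (paths (0, 0) → (2, 7)) × (paths (2, 7) → (10, 16)) = C(9, 2) · C(17, 8) = 36 · 24310 = 875160. Avoidance count = 5311735 − 875160 = 4436575.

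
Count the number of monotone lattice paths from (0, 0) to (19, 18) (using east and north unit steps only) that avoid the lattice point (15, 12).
Number of paths = 14022021300

Total paths from (0, 0) to (19, 18): C(37, 19) = 17672631900. Paths through (15, 12): (paths (0, 0) → (15, 12)) × (paths (15, 12) → (19, 18)) = C(27, 15) · C(10, 4) = 17383860 · 210 = 3650610600. Avoidance count = 17672631900 − 3650610600 = 14022021300.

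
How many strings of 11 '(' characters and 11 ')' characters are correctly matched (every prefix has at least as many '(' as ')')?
C_11 = 58786

These balanced parentheses are counted by the Catalan number C_n = (1/(n + 1)) · C(2n, n). For n = 11: C_11 = (1/12) · C(22, 11) = 705432/12 = 58786.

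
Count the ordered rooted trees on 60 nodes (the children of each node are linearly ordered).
C_59 = 405944995127576985730643443367112

These ordered rooted trees are counted by the Catalan number C_n = (1/(n + 1)) · C(2n, n). For n = 59: C_59 = (1/60) · C(118, 59) = 24356699707654619143838606602026720/60 = 405944995127576985730643443367112.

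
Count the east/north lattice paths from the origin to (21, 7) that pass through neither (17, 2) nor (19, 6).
Number of paths = 638889

Inclusion–exclusion. Total paths: C(28, 21) = 1184040. Through P₁: C(19, 17)·C(9, 4) = 21546. Through P₂: C(25, 19)·C(3, 2) = 531300. Since P₁ is strictly southwest of P₂, a monotone path through both must visit P₁ then P₂; paths through both = C(19, 17)·C(6, 2)·C(3, 2) = 7695. Avoid both = 1184040 − 21546 − 531300 + 7695 = 638889.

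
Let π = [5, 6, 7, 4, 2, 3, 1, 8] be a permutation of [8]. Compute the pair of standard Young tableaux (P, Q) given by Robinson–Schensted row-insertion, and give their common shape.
P = [1, 3, 7, 8] / [2, 6] / [4] / [5];  Q = [1, 2, 3, 8] / [4, 6] / [5] / [7];  common shape = (4, 2, 1, 1)

Row-insert the values π_1, π_2, … into P one at a time, bumping the leftmost entry strictly greater than the inserted value down to the next row. The recording tableau Q records, in position (i, j), the step at which that cell was added to P.
  Insert 5 (step 1): P = [5];  Q = [1]
  Insert 6 (step 2): P = [5, 6];  Q = [1, 2]
  Insert 7 (step 3): P = [5, 6, 7];  Q = [1, 2, 3]
  Insert 4 (step 4): P = [4, 6, 7] / [5];  Q = [1, 2, 3] / [4]
  Insert 2 (step 5): P = [2, 6, 7] / [4] / [5];  Q = [1, 2, 3] / [4] / [5]
  Insert 3 (step 6): P = [2, 3, 7] / [4, 6] / [5];  Q = [1, 2, 3] / [4, 6] / [5]
  Insert 1 (step 7): P = [1, 3, 7] / [2, 6] / [4] / [5];  Q = [1, 2, 3] / [4, 6] / [5] / [7]
  Insert 8 (step 8): P = [1, 3, 7, 8] / [2, 6] / [4] / [5];  Q = [1, 2, 3, 8] / [4, 6] / [5] / [7]
Final shape: (4, 2, 1, 1).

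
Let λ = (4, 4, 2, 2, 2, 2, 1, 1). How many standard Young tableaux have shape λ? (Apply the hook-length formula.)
# SYT of shape (4, 4, 2, 2, 2, 2, 1, 1) = 2148120

Hook-length formula: f^λ = n! / Π hook(c), product over all cells c of the Young diagram. For λ = (4, 4, 2, 2, 2, 2, 1, 1), n = 18 boxes. Hook lengths by row (left-to-right, top-to-bottom): [11, 8, 3, 2]; [10, 7, 2, 1]; [7, 4]; [6, 3]; [5, 2]; [4, 1]; [2]; [1]. Product of hooks = 2980454400. So f^λ = 18! / 2980454400 = 6402373705728000 / 2980454400 = 2148120.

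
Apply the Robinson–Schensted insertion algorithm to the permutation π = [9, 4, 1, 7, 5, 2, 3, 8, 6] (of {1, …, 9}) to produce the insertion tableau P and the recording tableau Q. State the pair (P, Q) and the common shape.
P = [1, 2, 3, 6] / [4, 5, 8] / [7] / [9];  Q = [1, 4, 7, 8] / [2, 5, 9] / [3] / [6];  common shape = (4, 3, 1, 1)

Row-insert the values π_1, π_2, … into P one at a time, bumping the leftmost entry strictly greater than the inserted value down to the next row. The recording tableau Q records, in position (i, j), the step at which that cell was added to P.
  Insert 9 (step 1): P = [9];  Q = [1]
  Insert 4 (step 2): P = [4] / [9];  Q = [1] / [2]
  Insert 1 (step 3): P = [1] / [4] / [9];  Q = [1] / [2] / [3]
  Insert 7 (step 4): P = [1, 7] / [4] / [9];  Q = [1, 4] / [2] / [3]
  Insert 5 (step 5): P = [1, 5] / [4, 7] / [9];  Q = [1, 4] / [2, 5] / [3]
  Insert 2 (step 6): P = [1, 2] / [4, 5] / [7] / [9];  Q = [1, 4] / [2, 5] / [3] / [6]
  Insert 3 (step 7): P = [1, 2, 3] / [4, 5] / [7] / [9];  Q = [1, 4, 7] / [2, 5] / [3] / [6]
  Insert 8 (step 8): P = [1, 2, 3, 8] / [4, 5] / [7] / [9];  Q = [1, 4, 7, 8] / [2, 5] / [3] / [6]
  Insert 6 (step 9): P = [1, 2, 3, 6] / [4, 5, 8] / [7] / [9];  Q = [1, 4, 7, 8] / [2, 5, 9] / [3] / [6]
Final shape: (4, 3, 1, 1).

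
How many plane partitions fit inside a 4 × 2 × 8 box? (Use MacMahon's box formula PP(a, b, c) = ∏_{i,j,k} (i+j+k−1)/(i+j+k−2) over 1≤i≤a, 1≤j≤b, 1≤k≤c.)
PP(4, 2, 8) = 70785

Evaluate the triple product over i = 1..4, j = 1..2, k = 1..8. The factors are (2/1) · (3/2) · (4/3) · (5/4) · (6/5) · (7/6) · (8/7) · (9/8) · … (64 factors total). The numerators and denominators telescope so the product is an integer; carrying out the multiplication exactly gives PP(4, 2, 8) = 70785.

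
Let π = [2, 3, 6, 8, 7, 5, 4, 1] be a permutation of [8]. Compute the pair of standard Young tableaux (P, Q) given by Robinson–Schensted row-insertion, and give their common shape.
P = [1, 3, 4, 7] / [2] / [5] / [6] / [8];  Q = [1, 2, 3, 4] / [5] / [6] / [7] / [8];  common shape = (4, 1, 1, 1, 1)

Row-insert the values π_1, π_2, … into P one at a time, bumping the leftmost entry strictly greater than the inserted value down to the next row. The recording tableau Q records, in position (i, j), the step at which that cell was added to P.
  Insert 2 (step 1): P = [2];  Q = [1]
  Insert 3 (step 2): P = [2, 3];  Q = [1, 2]
  Insert 6 (step 3): P = [2, 3, 6];  Q = [1, 2, 3]
  Insert 8 (step 4): P = [2, 3, 6, 8];  Q = [1, 2, 3, 4]
  Insert 7 (step 5): P = [2, 3, 6, 7] / [8];  Q = [1, 2, 3, 4] / [5]
  Insert 5 (step 6): P = [2, 3, 5, 7] / [6] / [8];  Q = [1, 2, 3, 4] / [5] / [6]
  Insert 4 (step 7): P = [2, 3, 4, 7] / [5] / [6] / [8];  Q = [1, 2, 3, 4] / [5] / [6] / [7]
  Insert 1 (step 8): P = [1, 3, 4, 7] / [2] / [5] / [6] / [8];  Q = [1, 2, 3, 4] / [5] / [6] / [7] / [8]
Final shape: (4, 1, 1, 1, 1).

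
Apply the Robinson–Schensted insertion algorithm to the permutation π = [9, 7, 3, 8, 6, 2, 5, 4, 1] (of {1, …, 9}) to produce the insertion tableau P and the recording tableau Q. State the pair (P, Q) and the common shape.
P = [1, 4] / [2, 5] / [3, 8] / [6] / [7] / [9];  Q = [1, 4] / [2, 5] / [3, 7] / [6] / [8] / [9];  common shape = (2, 2, 2, 1, 1, 1)

Row-insert the values π_1, π_2, … into P one at a time, bumping the leftmost entry strictly greater than the inserted value down to the next row. The recording tableau Q records, in position (i, j), the step at which that cell was added to P.
  Insert 9 (step 1): P = [9];  Q = [1]
  Insert 7 (step 2): P = [7] / [9];  Q = [1] / [2]
  Insert 3 (step 3): P = [3] / [7] / [9];  Q = [1] / [2] / [3]
  Insert 8 (step 4): P = [3, 8] / [7] / [9];  Q = [1, 4] / [2] / [3]
  Insert 6 (step 5): P = [3, 6] / [7, 8] / [9];  Q = [1, 4] / [2, 5] / [3]
  Insert 2 (step 6): P = [2, 6] / [3, 8] / [7] / [9];  Q = [1, 4] / [2, 5] / [3] / [6]
  Insert 5 (step 7): P = [2, 5] / [3, 6] / [7, 8] / [9];  Q = [1, 4] / [2, 5] / [3, 7] / [6]
  Insert 4 (step 8): P = [2, 4] / [3, 5] / [6, 8] / [7] / [9];  Q = [1, 4] / [2, 5] / [3, 7] / [6] / [8]
  Insert 1 (step 9): P = [1, 4] / [2, 5] / [3, 8] / [6] / [7] / [9];  Q = [1, 4] / [2, 5] / [3, 7] / [6] / [8] / [9]
Final shape: (2, 2, 2, 1, 1, 1).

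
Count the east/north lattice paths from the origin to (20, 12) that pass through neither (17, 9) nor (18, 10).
Number of paths = 122057780

Inclusion–exclusion. Total paths: C(32, 20) = 225792840. Through P₁: C(26, 17)·C(6, 3) = 62491000. Through P₂: C(28, 18)·C(4, 2) = 78738660. Since P₁ is strictly southwest of P₂, a monotone path through both must visit P₁ then P₂; paths through both = C(26, 17)·C(2, 1)·C(4, 2) = 37494600. Avoid both = 225792840 − 62491000 − 78738660 + 37494600 = 122057780.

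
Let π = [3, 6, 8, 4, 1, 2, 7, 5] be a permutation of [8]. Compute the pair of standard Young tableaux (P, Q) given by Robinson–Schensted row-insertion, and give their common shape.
P = [1, 2, 5] / [3, 4, 7] / [6, 8];  Q = [1, 2, 3] / [4, 6, 7] / [5, 8];  common shape = (3, 3, 2)

Row-insert the values π_1, π_2, … into P one at a time, bumping the leftmost entry strictly greater than the inserted value down to the next row. The recording tableau Q records, in position (i, j), the step at which that cell was added to P.
  Insert 3 (step 1): P = [3];  Q = [1]
  Insert 6 (step 2): P = [3, 6];  Q = [1, 2]
  Insert 8 (step 3): P = [3, 6, 8];  Q = [1, 2, 3]
  Insert 4 (step 4): P = [3, 4, 8] / [6];  Q = [1, 2, 3] / [4]
  Insert 1 (step 5): P = [1, 4, 8] / [3] / [6];  Q = [1, 2, 3] / [4] / [5]
  Insert 2 (step 6): P = [1, 2, 8] / [3, 4] / [6];  Q = [1, 2, 3] / [4, 6] / [5]
  Insert 7 (step 7): P = [1, 2, 7] / [3, 4, 8] / [6];  Q = [1, 2, 3] / [4, 6, 7] / [5]
  Insert 5 (step 8): P = [1, 2, 5] / [3, 4, 7] / [6, 8];  Q = [1, 2, 3] / [4, 6, 7] / [5, 8]
Final shape: (3, 3, 2).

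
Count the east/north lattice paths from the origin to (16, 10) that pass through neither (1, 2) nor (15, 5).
Number of paths = 3760009

Inclusion–exclusion. Total paths: C(26, 16) = 5311735. Through P₁: C(3, 1)·C(23, 15) = 1470942. Through P₂: C(20, 15)·C(6, 1) = 93024. Since P₁ is strictly southwest of P₂, a monotone path through both must visit P₁ then P₂; paths through both = C(3, 1)·C(17, 14)·C(6, 1) = 12240. Avoid both = 5311735 − 1470942 − 93024 + 12240 = 3760009.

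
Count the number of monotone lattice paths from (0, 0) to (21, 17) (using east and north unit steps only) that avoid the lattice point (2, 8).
Number of paths = 28470332880

Total paths from (0, 0) to (21, 17): C(38, 21) = 28781143380. Paths through (2, 8): (paths (0, 0) → (2, 8)) × (paths (2, 8) → (21, 17)) = C(10, 2) · C(28, 19) = 45 · 6906900 = 310810500. Avoidance count = 28781143380 − 310810500 = 28470332880.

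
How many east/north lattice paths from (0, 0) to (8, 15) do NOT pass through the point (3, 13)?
Number of paths = 478554

Total paths from (0, 0) to (8, 15): C(23, 8) = 490314. Paths through (3, 13): (paths (0, 0) → (3, 13)) × (paths (3, 13) → (8, 15)) = C(16, 3) · C(7, 5) = 560 · 21 = 11760. Avoidance count = 490314 − 11760 = 478554.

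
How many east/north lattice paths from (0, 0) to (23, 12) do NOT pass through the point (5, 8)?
Number of paths = 825037395

Total paths from (0, 0) to (23, 12): C(35, 23) = 834451800. Paths through (5, 8): (paths (0, 0) → (5, 8)) × (paths (5, 8) → (23, 12)) = C(13, 5) · C(22, 18) = 1287 · 7315 = 9414405. Avoidance count = 834451800 − 9414405 = 825037395.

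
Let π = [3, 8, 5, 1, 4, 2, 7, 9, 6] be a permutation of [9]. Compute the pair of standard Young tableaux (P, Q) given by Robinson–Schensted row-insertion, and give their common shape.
P = [1, 2, 6, 9] / [3, 4, 7] / [5] / [8];  Q = [1, 2, 7, 8] / [3, 5, 9] / [4] / [6];  common shape = (4, 3, 1, 1)

Row-insert the values π_1, π_2, … into P one at a time, bumping the leftmost entry strictly greater than the inserted value down to the next row. The recording tableau Q records, in position (i, j), the step at which that cell was added to P.
  Insert 3 (step 1): P = [3];  Q = [1]
  Insert 8 (step 2): P = [3, 8];  Q = [1, 2]
  Insert 5 (step 3): P = [3, 5] / [8];  Q = [1, 2] / [3]
  Insert 1 (step 4): P = [1, 5] / [3] / [8];  Q = [1, 2] / [3] / [4]
  Insert 4 (step 5): P = [1, 4] / [3, 5] / [8];  Q = [1, 2] / [3, 5] / [4]
  Insert 2 (step 6): P = [1, 2] / [3, 4] / [5] / [8];  Q = [1, 2] / [3, 5] / [4] / [6]
  Insert 7 (step 7): P = [1, 2, 7] / [3, 4] / [5] / [8];  Q = [1, 2, 7] / [3, 5] / [4] / [6]
  Insert 9 (step 8): P = [1, 2, 7, 9] / [3, 4] / [5] / [8];  Q = [1, 2, 7, 8] / [3, 5] / [4] / [6]
  Insert 6 (step 9): P = [1, 2, 6, 9] / [3, 4, 7] / [5] / [8];  Q = [1, 2, 7, 8] / [3, 5, 9] / [4] / [6]
Final shape: (4, 3, 1, 1).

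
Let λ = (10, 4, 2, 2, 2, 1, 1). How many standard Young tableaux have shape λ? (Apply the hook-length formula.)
# SYT of shape (10, 4, 2, 2, 2, 1, 1) = 670273450

Hook-length formula: f^λ = n! / Π hook(c), product over all cells c of the Young diagram. For λ = (10, 4, 2, 2, 2, 1, 1), n = 22 boxes. Hook lengths by row (left-to-right, top-to-bottom): [16, 13, 9, 8, 6, 5, 4, 3, 2, 1]; [9, 6, 2, 1]; [6, 3]; [5, 2]; [4, 1]; [2]; [1]. Product of hooks = 1676928614400. So f^λ = 22! / 1676928614400 = 1124000727777607680000 / 1676928614400 = 670273450.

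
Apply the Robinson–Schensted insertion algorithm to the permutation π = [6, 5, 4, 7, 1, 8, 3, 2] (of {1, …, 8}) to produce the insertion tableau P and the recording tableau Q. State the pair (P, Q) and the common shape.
P = [1, 2, 8] / [3, 7] / [4] / [5] / [6];  Q = [1, 4, 6] / [2, 7] / [3] / [5] / [8];  common shape = (3, 2, 1, 1, 1)

Row-insert the values π_1, π_2, … into P one at a time, bumping the leftmost entry strictly greater than the inserted value down to the next row. The recording tableau Q records, in position (i, j), the step at which that cell was added to P.
  Insert 6 (step 1): P = [6];  Q = [1]
  Insert 5 (step 2): P = [5] / [6];  Q = [1] / [2]
  Insert 4 (step 3): P = [4] / [5] / [6];  Q = [1] / [2] / [3]
  Insert 7 (step 4): P = [4, 7] / [5] / [6];  Q = [1, 4] / [2] / [3]
  Insert 1 (step 5): P = [1, 7] / [4] / [5] / [6];  Q = [1, 4] / [2] / [3] / [5]
  Insert 8 (step 6): P = [1, 7, 8] / [4] / [5] / [6];  Q = [1, 4, 6] / [2] / [3] / [5]
  Insert 3 (step 7): P = [1, 3, 8] / [4, 7] / [5] / [6];  Q = [1, 4, 6] / [2, 7] / [3] / [5]
  Insert 2 (step 8): P = [1, 2, 8] / [3, 7] / [4] / [5] / [6];  Q = [1, 4, 6] / [2, 7] / [3] / [5] / [8]
Final shape: (3, 2, 1, 1, 1).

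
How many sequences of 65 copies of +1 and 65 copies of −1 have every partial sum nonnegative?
C_65 = 1440418573150919668872489894243865350

These ballot sequences are counted by the Catalan number C_n = (1/(n + 1)) · C(2n, n). For n = 65: C_65 = (1/66) · C(130, 65) = 95067625827960698145584333020095113100/66 = 1440418573150919668872489894243865350.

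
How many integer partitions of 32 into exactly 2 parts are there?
p(32, 2 parts) = 16

Partitions of n into exactly k parts are in bijection with partitions of n − k into at most k parts (subtract 1 from each part). So p(32, exactly 2) = p(30, parts ≤ 2). Computing via the recurrence p(m, j) = p(m, j−1) + p(m−j, j) gives 16.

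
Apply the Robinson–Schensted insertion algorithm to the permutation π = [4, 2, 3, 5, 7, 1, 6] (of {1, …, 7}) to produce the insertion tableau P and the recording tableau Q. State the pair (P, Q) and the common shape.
P = [1, 3, 5, 6] / [2, 7] / [4];  Q = [1, 3, 4, 5] / [2, 7] / [6];  common shape = (4, 2, 1)

Row-insert the values π_1, π_2, … into P one at a time, bumping the leftmost entry strictly greater than the inserted value down to the next row. The recording tableau Q records, in position (i, j), the step at which that cell was added to P.
  Insert 4 (step 1): P = [4];  Q = [1]
  Insert 2 (step 2): P = [2] / [4];  Q = [1] / [2]
  Insert 3 (step 3): P = [2, 3] / [4];  Q = [1, 3] / [2]
  Insert 5 (step 4): P = [2, 3, 5] / [4];  Q = [1, 3, 4] / [2]
  Insert 7 (step 5): P = [2, 3, 5, 7] / [4];  Q = [1, 3, 4, 5] / [2]
  Insert 1 (step 6): P = [1, 3, 5, 7] / [2] / [4];  Q = [1, 3, 4, 5] / [2] / [6]
  Insert 6 (step 7): P = [1, 3, 5, 6] / [2, 7] / [4];  Q = [1, 3, 4, 5] / [2, 7] / [6]
Final shape: (4, 2, 1).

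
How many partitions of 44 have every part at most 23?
p(44, parts ≤ 23) = 72461

Use the recurrence p(n, m) = p(n, m−1) + p(n−m, m): either the largest part is < m (count p(n, m−1)) or the largest part is exactly m (remove one copy of m, count p(n−m, m)). With p(0, ·) = 1 this gives p(44, parts ≤ 23) = 72461. (By conjugating Young diagrams, this also counts partitions of 44 into at most 23 parts.)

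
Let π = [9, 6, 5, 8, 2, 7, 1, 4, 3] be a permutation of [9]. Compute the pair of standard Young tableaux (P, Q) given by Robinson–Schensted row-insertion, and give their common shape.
P = [1, 3] / [2, 4] / [5, 7] / [6, 8] / [9];  Q = [1, 4] / [2, 6] / [3, 8] / [5, 9] / [7];  common shape = (2, 2, 2, 2, 1)

Row-insert the values π_1, π_2, … into P one at a time, bumping the leftmost entry strictly greater than the inserted value down to the next row. The recording tableau Q records, in position (i, j), the step at which that cell was added to P.
  Insert 9 (step 1): P = [9];  Q = [1]
  Insert 6 (step 2): P = [6] / [9];  Q = [1] / [2]
  Insert 5 (step 3): P = [5] / [6] / [9];  Q = [1] / [2] / [3]
  Insert 8 (step 4): P = [5, 8] / [6] / [9];  Q = [1, 4] / [2] / [3]
  Insert 2 (step 5): P = [2, 8] / [5] / [6] / [9];  Q = [1, 4] / [2] / [3] / [5]
  Insert 7 (step 6): P = [2, 7] / [5, 8] / [6] / [9];  Q = [1, 4] / [2, 6] / [3] / [5]
  Insert 1 (step 7): P = [1, 7] / [2, 8] / [5] / [6] / [9];  Q = [1, 4] / [2, 6] / [3] / [5] / [7]
  Insert 4 (step 8): P = [1, 4] / [2, 7] / [5, 8] / [6] / [9];  Q = [1, 4] / [2, 6] / [3, 8] / [5] / [7]
  Insert 3 (step 9): P = [1, 3] / [2, 4] / [5, 7] / [6, 8] / [9];  Q = [1, 4] / [2, 6] / [3, 8] / [5, 9] / [7]
Final shape: (2, 2, 2, 2, 1).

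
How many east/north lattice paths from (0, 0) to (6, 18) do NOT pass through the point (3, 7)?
Number of paths = 90916

Total paths from (0, 0) to (6, 18): C(24, 6) = 134596. Paths through (3, 7): (paths (0, 0) → (3, 7)) × (paths (3, 7) → (6, 18)) = C(10, 3) · C(14, 3) = 120 · 364 = 43680. Avoidance count = 134596 − 43680 = 90916.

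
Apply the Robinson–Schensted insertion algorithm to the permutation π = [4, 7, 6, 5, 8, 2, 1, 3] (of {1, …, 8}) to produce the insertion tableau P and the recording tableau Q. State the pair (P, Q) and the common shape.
P = [1, 3, 8] / [2, 5] / [4] / [6] / [7];  Q = [1, 2, 5] / [3, 8] / [4] / [6] / [7];  common shape = (3, 2, 1, 1, 1)

Row-insert the values π_1, π_2, … into P one at a time, bumping the leftmost entry strictly greater than the inserted value down to the next row. The recording tableau Q records, in position (i, j), the step at which that cell was added to P.
  Insert 4 (step 1): P = [4];  Q = [1]
  Insert 7 (step 2): P = [4, 7];  Q = [1, 2]
  Insert 6 (step 3): P = [4, 6] / [7];  Q = [1, 2] / [3]
  Insert 5 (step 4): P = [4, 5] / [6] / [7];  Q = [1, 2] / [3] / [4]
  Insert 8 (step 5): P = [4, 5, 8] / [6] / [7];  Q = [1, 2, 5] / [3] / [4]
  Insert 2 (step 6): P = [2, 5, 8] / [4] / [6] / [7];  Q = [1, 2, 5] / [3] / [4] / [6]
  Insert 1 (step 7): P = [1, 5, 8] / [2] / [4] / [6] / [7];  Q = [1, 2, 5] / [3] / [4] / [6] / [7]
  Insert 3 (step 8): P = [1, 3, 8] / [2, 5] / [4] / [6] / [7];  Q = [1, 2, 5] / [3, 8] / [4] / [6] / [7]
Final shape: (3, 2, 1, 1, 1).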